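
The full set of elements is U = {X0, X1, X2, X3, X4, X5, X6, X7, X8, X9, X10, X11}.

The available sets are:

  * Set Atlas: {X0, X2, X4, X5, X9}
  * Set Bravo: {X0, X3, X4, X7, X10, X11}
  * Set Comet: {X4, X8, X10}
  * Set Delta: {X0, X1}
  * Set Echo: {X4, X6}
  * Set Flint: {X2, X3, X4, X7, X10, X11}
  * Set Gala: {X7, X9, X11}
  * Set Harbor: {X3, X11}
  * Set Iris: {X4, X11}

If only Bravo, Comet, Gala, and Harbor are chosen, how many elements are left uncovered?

4

Union of Bravo, Comet, Gala, Harbor = {X0, X3, X4, X7, X8, X9, X10, X11}.
Not covered: X1, X2, X5, X6 — 4 elements.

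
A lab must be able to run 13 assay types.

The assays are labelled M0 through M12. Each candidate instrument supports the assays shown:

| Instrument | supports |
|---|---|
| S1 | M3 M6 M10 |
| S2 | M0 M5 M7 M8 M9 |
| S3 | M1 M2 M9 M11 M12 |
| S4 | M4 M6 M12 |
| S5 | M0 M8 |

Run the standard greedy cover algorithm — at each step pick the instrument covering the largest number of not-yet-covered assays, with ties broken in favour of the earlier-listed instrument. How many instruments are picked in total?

Greedy: pick S2 (covers 5 new) → pick S3 (covers 4 new) → pick S1 (covers 3 new) → pick S4 (covers 1 new). Total picks: 4.

4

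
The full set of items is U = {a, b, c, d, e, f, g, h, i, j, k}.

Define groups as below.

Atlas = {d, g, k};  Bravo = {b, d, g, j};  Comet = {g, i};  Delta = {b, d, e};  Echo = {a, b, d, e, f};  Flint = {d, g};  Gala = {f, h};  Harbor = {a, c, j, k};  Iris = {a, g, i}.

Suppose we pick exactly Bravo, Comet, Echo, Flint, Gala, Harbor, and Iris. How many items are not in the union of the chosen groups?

0

Union of Bravo, Comet, Echo, Flint, Gala, Harbor, Iris = {a, b, c, d, e, f, g, h, i, j, k} — that's every item, so 0 are uncovered.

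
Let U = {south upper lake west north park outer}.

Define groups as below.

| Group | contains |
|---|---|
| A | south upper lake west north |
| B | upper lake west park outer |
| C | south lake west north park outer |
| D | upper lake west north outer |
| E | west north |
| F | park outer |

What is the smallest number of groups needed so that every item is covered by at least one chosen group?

2

Take {A, F}. Their union is {south, upper, lake, west, north, park, outer}, which is all 7 items.
No single group has all 7 items (the largest, C, has 6), so 2 is optimal.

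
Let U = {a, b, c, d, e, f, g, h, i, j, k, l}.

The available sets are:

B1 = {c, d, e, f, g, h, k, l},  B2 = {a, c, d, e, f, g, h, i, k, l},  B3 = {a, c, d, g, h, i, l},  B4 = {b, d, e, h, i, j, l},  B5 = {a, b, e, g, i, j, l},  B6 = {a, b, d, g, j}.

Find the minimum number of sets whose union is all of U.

Take {B2, B6}. Their union is {a, b, c, d, e, f, g, h, i, j, k, l}, which is all 12 points.
No single set has all 12 points (the largest, B2, has 10), so 2 is optimal.

2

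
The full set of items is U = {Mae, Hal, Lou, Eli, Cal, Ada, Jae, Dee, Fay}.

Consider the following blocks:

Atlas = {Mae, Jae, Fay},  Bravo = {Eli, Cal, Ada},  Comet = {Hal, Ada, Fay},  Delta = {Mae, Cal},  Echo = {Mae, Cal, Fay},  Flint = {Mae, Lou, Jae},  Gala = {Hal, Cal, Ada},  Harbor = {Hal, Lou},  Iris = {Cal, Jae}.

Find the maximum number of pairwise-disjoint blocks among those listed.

3

Atlas, Bravo, Harbor are pairwise disjoint (Atlas={Mae,Jae,Fay}; Bravo={Eli,Cal,Ada}; Harbor={Hal,Lou}).
Every remaining block overlaps one of these, and no 4 of the listed blocks are pairwise disjoint, so 3 is the maximum.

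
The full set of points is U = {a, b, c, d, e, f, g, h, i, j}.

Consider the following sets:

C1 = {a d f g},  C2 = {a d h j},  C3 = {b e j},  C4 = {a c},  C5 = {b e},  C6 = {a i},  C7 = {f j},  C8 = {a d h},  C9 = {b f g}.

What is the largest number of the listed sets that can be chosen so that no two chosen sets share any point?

3

C5, C7, C8 are pairwise disjoint (C5={b,e}; C7={f,j}; C8={a,d,h}).
Every remaining set overlaps one of these, and no 4 of the listed sets are pairwise disjoint, so 3 is the maximum.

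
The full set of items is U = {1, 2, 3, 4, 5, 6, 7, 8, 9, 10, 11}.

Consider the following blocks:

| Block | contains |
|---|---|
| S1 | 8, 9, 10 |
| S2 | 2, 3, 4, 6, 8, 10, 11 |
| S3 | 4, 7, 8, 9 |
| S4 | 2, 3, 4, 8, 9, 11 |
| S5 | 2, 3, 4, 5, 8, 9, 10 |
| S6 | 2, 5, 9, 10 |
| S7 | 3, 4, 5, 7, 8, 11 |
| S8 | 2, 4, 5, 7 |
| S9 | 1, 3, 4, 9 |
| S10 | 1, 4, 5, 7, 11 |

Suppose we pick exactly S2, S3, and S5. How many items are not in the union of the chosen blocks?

1

Union of S2, S3, S5 = {2, 3, 4, 5, 6, 7, 8, 9, 10, 11}.
Not covered: 1 — 1 item.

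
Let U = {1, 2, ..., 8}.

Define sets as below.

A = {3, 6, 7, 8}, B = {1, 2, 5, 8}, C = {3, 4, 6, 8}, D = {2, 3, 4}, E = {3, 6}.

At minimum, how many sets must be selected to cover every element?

3

A and B and D together: A ∪ B ∪ D = {1, 2, 3, 4, 5, 6, 7, 8} — every element is covered.
Only B contains 1, so B is forced; the remaining 4 elements need at least 2 more sets (each remaining set adds at most 3) — so at least 3 sets are needed, and 3 is optimal.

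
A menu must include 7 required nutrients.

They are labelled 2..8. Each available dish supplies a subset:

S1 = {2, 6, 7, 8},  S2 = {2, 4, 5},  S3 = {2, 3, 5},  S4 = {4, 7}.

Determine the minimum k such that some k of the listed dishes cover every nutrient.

Take {S1, S2, S3}. Their union is {2, 3, 4, 5, 6, 7, 8}, which is all 7 nutrients.
Only S3 contains 3, so S3 is forced; the remaining 4 nutrients need at least 2 more dishes (each remaining dish adds at most 3) — so at least 3 dishes are needed, and 3 is optimal.

3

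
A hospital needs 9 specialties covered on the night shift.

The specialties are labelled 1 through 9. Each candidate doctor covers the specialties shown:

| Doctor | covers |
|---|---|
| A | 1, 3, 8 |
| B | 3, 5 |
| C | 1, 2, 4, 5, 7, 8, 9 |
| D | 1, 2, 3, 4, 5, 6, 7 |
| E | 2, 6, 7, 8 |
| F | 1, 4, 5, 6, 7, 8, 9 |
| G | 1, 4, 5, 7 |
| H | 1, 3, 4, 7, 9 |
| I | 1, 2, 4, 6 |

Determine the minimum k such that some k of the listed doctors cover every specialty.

2

C and D together: C ∪ D = {1, 2, 3, 4, 5, 6, 7, 8, 9} — every specialty is covered.
No single doctor has all 9 specialties (the largest, C, has 7), so 2 is optimal.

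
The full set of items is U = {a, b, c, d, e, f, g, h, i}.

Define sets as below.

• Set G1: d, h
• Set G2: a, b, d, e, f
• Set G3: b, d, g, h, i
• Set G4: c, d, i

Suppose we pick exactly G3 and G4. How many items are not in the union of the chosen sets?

Union of G3, G4 = {b, c, d, g, h, i}.
Not covered: a, e, f — 3 items.

3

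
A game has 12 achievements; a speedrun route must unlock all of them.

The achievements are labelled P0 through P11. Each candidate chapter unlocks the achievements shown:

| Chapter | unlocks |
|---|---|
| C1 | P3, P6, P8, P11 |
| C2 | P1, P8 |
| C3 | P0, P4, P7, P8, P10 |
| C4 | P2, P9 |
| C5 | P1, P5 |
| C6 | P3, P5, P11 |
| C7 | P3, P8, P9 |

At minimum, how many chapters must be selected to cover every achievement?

Take {C1, C3, C4, C5}. Their union is {P0, P1, P2, P3, P4, P5, P6, P7, P8, P9, P10, P11}, which is all 12 achievements.
Only C3 contains P0, so C3 is forced; the remaining 7 achievements need at least 3 more chapters (each remaining chapter adds at most 3) — so at least 4 chapters are needed, and 4 is optimal.

4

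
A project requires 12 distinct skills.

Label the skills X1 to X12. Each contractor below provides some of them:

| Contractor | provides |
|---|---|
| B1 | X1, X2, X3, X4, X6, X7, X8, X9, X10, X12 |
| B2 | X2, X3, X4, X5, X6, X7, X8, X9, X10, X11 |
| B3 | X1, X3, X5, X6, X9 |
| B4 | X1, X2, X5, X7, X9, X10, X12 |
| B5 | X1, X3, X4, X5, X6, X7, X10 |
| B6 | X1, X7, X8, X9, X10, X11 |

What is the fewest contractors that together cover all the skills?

B2 and B4 together: B2 ∪ B4 = {X1, X2, X3, X4, X5, X6, X7, X8, X9, X10, X11, X12} — every skill is covered.
No single contractor has all 12 skills (the largest, B1, has 10), so 2 is optimal.

2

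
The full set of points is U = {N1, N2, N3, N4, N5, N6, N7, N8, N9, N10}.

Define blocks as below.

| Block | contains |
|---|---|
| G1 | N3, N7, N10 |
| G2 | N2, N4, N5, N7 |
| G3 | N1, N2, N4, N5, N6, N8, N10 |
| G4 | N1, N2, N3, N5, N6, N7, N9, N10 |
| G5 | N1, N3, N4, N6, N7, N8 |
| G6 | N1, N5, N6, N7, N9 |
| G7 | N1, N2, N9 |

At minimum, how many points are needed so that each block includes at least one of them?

Take H = {N1, N7}. Each listed block contains at least one of these, so H is a hitting set of size 2.
The blocks G1, G7 are pairwise disjoint, so any hitting set needs a separate point for each — at least 2. Hence 2 is optimal.

2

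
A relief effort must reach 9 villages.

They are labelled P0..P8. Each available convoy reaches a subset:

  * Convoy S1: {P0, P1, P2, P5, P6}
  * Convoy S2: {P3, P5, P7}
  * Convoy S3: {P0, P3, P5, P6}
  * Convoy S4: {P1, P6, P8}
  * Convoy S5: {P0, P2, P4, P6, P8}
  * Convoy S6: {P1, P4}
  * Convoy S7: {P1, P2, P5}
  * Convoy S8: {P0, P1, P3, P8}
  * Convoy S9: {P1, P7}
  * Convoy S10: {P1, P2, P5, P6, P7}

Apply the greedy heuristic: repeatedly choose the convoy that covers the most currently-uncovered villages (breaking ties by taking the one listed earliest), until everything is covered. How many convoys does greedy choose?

Greedy: pick S1 (covers 5 new) → pick S2 (covers 2 new) → pick S5 (covers 2 new). Total picks: 3.

3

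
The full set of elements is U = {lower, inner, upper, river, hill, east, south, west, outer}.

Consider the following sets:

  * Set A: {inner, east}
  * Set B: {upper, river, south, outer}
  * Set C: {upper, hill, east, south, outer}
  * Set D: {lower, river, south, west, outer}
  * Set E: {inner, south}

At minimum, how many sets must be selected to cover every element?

3

Take {A, C, D}. Their union is {lower, inner, upper, river, hill, east, south, west, outer}, which is all 9 elements.
Only D contains lower, so D is forced; the remaining 4 elements need at least 2 more sets (each remaining set adds at most 3) — so at least 3 sets are needed, and 3 is optimal.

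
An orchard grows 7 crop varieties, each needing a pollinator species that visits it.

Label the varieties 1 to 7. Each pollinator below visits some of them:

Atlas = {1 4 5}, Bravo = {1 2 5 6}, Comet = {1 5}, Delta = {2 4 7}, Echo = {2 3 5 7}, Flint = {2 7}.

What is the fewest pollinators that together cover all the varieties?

Bravo and Delta and Echo together: Bravo ∪ Delta ∪ Echo = {1, 2, 3, 4, 5, 6, 7} — every variety is covered.
Only Echo contains 3, so Echo is forced; the remaining 3 varieties need at least 2 more pollinators (each remaining pollinator adds at most 2) — so at least 3 pollinators are needed, and 3 is optimal.

3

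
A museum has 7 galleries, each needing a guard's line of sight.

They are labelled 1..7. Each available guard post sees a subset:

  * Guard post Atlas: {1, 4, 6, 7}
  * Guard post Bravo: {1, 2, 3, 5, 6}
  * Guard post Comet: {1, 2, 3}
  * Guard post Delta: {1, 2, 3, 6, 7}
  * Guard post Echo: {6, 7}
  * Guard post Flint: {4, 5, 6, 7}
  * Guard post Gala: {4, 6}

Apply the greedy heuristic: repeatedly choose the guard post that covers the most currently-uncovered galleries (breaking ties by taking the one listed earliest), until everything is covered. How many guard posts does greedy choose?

Greedy: pick Bravo (covers 5 new) → pick Atlas (covers 2 new). Total picks: 2.

2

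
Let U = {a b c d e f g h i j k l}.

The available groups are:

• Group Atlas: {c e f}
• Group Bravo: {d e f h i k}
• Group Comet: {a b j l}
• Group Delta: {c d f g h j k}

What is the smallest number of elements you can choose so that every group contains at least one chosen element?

2

T = {f, l} meets every group (each contains at least one member of T), and |T| = 2.
The groups Atlas, Comet are pairwise disjoint, so any hitting set needs a separate element for each — at least 2. Hence 2 is optimal.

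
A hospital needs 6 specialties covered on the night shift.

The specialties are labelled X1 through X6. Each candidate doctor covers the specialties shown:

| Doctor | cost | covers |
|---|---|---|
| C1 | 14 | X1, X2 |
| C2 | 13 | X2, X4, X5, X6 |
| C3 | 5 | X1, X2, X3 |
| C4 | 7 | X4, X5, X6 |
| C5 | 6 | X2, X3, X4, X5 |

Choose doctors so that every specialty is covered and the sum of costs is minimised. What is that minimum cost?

C3, C4 together cover every specialty (C3 ∪ C4 = {X1, X2, X3, X4, X5, X6}); total cost 5 + 7 = 12.
The greedy pick C5, C3, C4 costs 18; no covering selection beats 12.

12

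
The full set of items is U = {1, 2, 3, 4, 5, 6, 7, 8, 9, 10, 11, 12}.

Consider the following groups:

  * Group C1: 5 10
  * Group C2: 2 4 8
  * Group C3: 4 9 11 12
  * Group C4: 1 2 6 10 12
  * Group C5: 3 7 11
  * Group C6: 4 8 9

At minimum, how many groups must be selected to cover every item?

4

Take {C1, C4, C5, C6}. Their union is {1, 2, 3, 4, 5, 6, 7, 8, 9, 10, 11, 12}, which is all 12 items.
Only C4 contains 1, so C4 is forced; the remaining 7 items need at least 3 more groups (each remaining group adds at most 3) — so at least 4 groups are needed, and 4 is optimal.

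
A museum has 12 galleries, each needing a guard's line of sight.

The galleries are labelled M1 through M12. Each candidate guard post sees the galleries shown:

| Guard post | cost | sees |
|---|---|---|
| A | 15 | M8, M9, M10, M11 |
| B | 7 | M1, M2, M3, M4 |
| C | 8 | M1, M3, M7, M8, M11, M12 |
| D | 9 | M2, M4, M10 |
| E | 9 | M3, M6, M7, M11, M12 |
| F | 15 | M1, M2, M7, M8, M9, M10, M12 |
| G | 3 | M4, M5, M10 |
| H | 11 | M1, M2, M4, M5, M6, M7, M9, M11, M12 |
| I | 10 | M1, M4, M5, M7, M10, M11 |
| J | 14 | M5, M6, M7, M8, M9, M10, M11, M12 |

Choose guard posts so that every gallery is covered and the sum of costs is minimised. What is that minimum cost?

B, J together cover every gallery (B ∪ J = {M1, M2, M3, M4, M5, M6, M7, M8, M9, M10, M11, M12}); total cost 7 + 14 = 21.
The greedy pick G, C, H costs 22; no covering selection beats 21.

21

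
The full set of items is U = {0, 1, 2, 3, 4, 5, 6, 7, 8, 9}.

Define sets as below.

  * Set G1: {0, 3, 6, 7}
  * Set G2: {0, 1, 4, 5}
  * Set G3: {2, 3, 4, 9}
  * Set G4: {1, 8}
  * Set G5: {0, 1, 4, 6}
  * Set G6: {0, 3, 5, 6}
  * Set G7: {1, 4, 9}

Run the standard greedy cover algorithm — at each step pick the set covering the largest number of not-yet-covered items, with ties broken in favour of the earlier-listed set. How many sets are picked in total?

4

Greedy: pick G1 (covers 4 new) → pick G2 (covers 3 new) → pick G3 (covers 2 new) → pick G4 (covers 1 new). Total picks: 4.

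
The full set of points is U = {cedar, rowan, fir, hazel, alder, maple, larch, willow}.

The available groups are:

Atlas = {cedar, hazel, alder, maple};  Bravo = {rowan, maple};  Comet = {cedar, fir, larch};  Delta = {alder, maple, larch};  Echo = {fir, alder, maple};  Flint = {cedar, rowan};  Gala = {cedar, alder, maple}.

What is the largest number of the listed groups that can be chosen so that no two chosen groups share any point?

2

Bravo, Comet are pairwise disjoint (Bravo={rowan,maple}; Comet={cedar,fir,larch}).
Every remaining group overlaps one of these, and no 3 of the listed groups are pairwise disjoint, so 2 is the maximum.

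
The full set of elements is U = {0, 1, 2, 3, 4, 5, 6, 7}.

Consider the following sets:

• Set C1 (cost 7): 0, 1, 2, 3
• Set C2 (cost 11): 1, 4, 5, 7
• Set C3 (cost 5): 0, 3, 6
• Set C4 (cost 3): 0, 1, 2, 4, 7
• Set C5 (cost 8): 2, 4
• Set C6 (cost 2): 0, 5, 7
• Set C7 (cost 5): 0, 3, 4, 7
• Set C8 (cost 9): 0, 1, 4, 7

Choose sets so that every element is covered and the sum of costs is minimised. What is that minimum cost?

10

C3, C4, C6 together cover every element (C3 ∪ C4 ∪ C6 = {0, 1, 2, 3, 4, 5, 6, 7}); total cost 5 + 3 + 2 = 10.
No covering selection has total cost below 10.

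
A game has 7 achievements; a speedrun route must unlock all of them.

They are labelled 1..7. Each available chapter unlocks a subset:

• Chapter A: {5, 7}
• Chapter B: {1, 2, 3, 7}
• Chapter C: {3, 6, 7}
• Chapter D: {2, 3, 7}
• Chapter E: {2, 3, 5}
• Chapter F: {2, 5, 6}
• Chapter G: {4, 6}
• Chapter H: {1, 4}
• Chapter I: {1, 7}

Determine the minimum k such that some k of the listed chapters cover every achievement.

B and E and G together: B ∪ E ∪ G = {1, 2, 3, 4, 5, 6, 7} — every achievement is covered.
No 2 of the 9 chapters cover everything (all 36 combinations miss at least one achievement), so 3 is optimal.

3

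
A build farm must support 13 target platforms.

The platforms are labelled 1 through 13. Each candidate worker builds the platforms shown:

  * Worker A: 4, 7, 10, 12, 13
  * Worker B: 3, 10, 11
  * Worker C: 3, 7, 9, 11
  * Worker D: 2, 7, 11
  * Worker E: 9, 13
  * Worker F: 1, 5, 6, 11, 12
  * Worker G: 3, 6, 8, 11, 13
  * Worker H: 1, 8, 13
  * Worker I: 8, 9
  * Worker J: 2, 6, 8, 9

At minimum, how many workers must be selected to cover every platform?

4

A and F and G and J together: A ∪ F ∪ G ∪ J = {1, 2, 3, 4, 5, 6, 7, 8, 9, 10, 11, 12, 13} — every platform is covered.
No 3 of the 10 workers cover everything (all 120 combinations miss at least one platform), so 4 is optimal.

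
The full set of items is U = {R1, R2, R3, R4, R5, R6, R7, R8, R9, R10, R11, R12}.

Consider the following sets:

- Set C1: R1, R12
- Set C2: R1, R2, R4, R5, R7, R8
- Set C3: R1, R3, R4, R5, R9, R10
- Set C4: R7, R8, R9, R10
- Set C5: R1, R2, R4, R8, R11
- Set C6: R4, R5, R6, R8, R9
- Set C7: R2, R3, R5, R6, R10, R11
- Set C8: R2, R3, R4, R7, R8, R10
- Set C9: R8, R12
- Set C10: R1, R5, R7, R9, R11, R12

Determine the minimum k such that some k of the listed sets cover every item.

C7 and C8 and C10 together: C7 ∪ C8 ∪ C10 = {R1, R2, R3, R4, R5, R6, R7, R8, R9, R10, R11, R12} — every item is covered.
No 2 of the 10 sets cover everything (all 45 combinations miss at least one item), so 3 is optimal.

3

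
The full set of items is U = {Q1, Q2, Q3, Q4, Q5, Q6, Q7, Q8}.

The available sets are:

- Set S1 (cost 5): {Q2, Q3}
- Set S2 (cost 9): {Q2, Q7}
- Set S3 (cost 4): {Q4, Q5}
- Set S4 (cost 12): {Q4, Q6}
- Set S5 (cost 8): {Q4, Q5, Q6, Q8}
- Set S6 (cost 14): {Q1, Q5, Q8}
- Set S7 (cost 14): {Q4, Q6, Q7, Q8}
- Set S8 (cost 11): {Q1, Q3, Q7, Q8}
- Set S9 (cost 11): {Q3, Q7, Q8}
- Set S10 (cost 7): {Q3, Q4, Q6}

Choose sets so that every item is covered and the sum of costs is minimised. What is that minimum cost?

24

S1, S5, S8 together cover every item (S1 ∪ S5 ∪ S8 = {Q1, Q2, Q3, Q4, Q5, Q6, Q7, Q8}); total cost 5 + 8 + 11 = 24.
The greedy pick S3, S1, S8, S10 costs 27; no covering selection beats 24.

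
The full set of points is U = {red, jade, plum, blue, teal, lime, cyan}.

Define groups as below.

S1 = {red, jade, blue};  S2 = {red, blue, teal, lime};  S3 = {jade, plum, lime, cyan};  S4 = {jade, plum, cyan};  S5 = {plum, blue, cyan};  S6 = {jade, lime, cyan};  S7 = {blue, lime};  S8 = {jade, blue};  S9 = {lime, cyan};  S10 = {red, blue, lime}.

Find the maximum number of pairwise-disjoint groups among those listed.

2

S4, S7 are pairwise disjoint (S4={jade,plum,cyan}; S7={blue,lime}).
Every remaining group overlaps one of these, and no 3 of the listed groups are pairwise disjoint, so 2 is the maximum.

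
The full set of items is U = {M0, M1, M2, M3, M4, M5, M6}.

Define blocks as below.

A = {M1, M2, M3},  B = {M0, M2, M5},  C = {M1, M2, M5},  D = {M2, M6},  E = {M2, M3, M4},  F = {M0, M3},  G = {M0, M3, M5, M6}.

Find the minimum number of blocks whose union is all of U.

Take {A, E, G}. Their union is {M0, M1, M2, M3, M4, M5, M6}, which is all 7 items.
Only E contains M4, so E is forced; the remaining 4 items need at least 2 more blocks (each remaining block adds at most 3) — so at least 3 blocks are needed, and 3 is optimal.

3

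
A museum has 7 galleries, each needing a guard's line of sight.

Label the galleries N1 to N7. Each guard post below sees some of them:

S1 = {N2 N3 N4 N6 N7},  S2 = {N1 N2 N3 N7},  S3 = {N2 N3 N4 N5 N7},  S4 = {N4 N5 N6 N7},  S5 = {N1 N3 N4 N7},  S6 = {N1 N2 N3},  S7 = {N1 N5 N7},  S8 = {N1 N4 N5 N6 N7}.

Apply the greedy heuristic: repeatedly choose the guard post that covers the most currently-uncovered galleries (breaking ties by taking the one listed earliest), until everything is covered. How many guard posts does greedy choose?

2

Greedy: pick S1 (covers 5 new) → pick S7 (covers 2 new). Total picks: 2.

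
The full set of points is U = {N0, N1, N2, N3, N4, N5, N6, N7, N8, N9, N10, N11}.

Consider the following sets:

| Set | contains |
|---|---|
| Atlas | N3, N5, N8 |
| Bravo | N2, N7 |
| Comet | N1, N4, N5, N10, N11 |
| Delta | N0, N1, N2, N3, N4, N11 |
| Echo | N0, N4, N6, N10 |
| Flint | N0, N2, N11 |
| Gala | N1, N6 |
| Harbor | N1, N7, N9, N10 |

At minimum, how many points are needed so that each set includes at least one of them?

4

The 4 points {N1, N2, N8, N10} hit every set.
No choice of 3 points meets every set, so 4 is the minimum.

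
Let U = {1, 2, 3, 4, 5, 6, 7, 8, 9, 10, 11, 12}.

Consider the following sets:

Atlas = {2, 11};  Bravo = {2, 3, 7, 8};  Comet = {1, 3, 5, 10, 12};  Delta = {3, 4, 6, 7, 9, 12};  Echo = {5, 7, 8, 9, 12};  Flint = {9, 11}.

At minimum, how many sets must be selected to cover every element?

Take {Atlas, Comet, Delta, Echo}. Their union is {1, 2, 3, 4, 5, 6, 7, 8, 9, 10, 11, 12}, which is all 12 elements.
No 3 of the 6 sets cover everything (all 20 combinations miss at least one element), so 4 is optimal.

4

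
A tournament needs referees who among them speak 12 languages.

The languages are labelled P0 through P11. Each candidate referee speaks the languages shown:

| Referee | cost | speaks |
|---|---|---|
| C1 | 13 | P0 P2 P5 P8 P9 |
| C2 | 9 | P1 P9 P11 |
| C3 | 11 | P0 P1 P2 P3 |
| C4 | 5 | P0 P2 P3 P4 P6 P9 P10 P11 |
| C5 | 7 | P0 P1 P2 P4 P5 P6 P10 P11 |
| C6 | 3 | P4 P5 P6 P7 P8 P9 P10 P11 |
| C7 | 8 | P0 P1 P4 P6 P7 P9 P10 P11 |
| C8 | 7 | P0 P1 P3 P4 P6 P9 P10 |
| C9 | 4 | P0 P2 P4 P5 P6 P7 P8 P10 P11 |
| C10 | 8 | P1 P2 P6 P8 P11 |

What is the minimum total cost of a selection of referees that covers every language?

11

C8, C9 together cover every language (C8 ∪ C9 = {P0, P1, P2, P3, P4, P5, P6, P7, P8, P9, P10, P11}); total cost 7 + 4 = 11.
The greedy pick C6, C4, C5 costs 15; no covering selection beats 11.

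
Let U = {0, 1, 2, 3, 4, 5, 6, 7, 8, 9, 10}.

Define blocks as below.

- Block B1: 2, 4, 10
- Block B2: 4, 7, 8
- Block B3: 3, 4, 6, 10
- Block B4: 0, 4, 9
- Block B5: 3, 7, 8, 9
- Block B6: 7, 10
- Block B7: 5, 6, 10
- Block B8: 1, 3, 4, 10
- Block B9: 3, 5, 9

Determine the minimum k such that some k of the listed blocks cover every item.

5

B1 and B4 and B5 and B7 and B8 together: B1 ∪ B4 ∪ B5 ∪ B7 ∪ B8 = {0, 1, 2, 3, 4, 5, 6, 7, 8, 9, 10} — every item is covered.
No 4 of the 9 blocks cover everything (all 126 combinations miss at least one item), so 5 is optimal.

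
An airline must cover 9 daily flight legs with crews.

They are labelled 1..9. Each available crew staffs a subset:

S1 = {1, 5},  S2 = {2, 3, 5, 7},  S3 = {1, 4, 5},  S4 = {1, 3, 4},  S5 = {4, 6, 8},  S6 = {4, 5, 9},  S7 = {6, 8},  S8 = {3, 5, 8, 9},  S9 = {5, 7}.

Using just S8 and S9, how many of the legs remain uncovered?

4

Union of S8, S9 = {3, 5, 7, 8, 9}.
Not covered: 1, 2, 4, 6 — 4 legs.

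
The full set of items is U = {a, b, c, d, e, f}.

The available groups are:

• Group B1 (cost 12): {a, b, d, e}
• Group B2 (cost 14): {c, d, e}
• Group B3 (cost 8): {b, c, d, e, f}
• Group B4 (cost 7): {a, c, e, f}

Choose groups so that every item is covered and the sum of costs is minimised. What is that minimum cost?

B3, B4 together cover every item (B3 ∪ B4 = {a, b, c, d, e, f}); total cost 8 + 7 = 15.
No covering selection has total cost below 15.

15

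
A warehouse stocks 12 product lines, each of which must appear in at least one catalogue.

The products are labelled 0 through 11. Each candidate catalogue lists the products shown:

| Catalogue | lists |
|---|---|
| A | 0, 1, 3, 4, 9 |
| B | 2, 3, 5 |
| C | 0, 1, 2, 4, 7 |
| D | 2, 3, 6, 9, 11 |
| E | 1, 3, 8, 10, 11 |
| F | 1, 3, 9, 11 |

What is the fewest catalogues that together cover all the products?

4

Take {B, C, D, E}. Their union is {0, 1, 2, 3, 4, 5, 6, 7, 8, 9, 10, 11}, which is all 12 products.
Only B contains 5, so B is forced; the remaining 9 products need at least 3 more catalogues (each remaining catalogue adds at most 4) — so at least 4 catalogues are needed, and 4 is optimal.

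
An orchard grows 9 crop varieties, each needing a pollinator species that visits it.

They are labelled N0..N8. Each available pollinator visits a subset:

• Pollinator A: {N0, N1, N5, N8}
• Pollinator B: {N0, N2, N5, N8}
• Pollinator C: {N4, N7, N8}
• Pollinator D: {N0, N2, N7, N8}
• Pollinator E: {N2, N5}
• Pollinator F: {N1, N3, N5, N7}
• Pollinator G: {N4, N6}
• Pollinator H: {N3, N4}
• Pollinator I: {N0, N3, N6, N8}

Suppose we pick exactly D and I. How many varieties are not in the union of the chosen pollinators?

Union of D, I = {N0, N2, N3, N6, N7, N8}.
Not covered: N1, N4, N5 — 3 varieties.

3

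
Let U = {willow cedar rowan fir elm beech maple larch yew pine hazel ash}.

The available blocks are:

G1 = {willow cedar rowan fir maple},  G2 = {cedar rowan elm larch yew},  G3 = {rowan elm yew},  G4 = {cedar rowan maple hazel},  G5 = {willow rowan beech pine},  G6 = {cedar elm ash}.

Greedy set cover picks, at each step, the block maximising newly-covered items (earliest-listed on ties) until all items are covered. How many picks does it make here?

5

Greedy: pick G1 (covers 5 new) → pick G2 (covers 3 new) → pick G5 (covers 2 new) → pick G4 (covers 1 new) → pick G6 (covers 1 new). Total picks: 5.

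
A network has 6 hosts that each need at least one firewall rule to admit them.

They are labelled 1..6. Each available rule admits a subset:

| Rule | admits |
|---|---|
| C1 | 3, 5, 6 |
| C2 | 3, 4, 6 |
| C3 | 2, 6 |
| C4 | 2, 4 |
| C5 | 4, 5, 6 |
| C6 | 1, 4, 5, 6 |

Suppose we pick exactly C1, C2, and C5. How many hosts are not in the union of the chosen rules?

2

Union of C1, C2, C5 = {3, 4, 5, 6}.
Not covered: 1, 2 — 2 hosts.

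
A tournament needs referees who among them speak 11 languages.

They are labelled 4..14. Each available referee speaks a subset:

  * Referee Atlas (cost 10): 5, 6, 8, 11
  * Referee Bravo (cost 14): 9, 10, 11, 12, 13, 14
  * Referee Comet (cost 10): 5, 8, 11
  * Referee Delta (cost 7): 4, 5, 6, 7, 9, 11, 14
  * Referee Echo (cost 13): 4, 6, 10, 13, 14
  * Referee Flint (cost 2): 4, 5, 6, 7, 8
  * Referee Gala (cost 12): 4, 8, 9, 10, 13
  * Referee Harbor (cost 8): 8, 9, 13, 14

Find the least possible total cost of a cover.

16

Bravo, Flint together cover every language (Bravo ∪ Flint = {4, 5, 6, 7, 8, 9, 10, 11, 12, 13, 14}); total cost 14 + 2 = 16.
No covering selection has total cost below 16.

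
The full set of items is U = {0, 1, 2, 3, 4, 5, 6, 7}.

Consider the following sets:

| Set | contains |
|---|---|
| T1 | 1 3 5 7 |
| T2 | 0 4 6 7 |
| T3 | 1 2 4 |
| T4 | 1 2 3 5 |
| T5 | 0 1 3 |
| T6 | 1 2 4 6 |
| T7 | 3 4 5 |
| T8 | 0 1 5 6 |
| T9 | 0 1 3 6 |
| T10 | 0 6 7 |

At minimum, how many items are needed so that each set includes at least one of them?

H = {0, 1, 5} meets every set (each contains at least one member of H), and |H| = 3.
No choice of 2 items meets every set, so 3 is the minimum.

3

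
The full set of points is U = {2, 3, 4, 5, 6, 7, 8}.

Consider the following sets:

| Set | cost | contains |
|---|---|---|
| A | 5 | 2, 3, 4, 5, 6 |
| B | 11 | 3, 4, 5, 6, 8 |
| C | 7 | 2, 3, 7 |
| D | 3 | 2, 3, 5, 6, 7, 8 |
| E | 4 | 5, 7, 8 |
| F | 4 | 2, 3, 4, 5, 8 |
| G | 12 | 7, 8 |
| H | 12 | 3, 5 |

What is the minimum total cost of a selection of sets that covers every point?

7

D, F together cover every point (D ∪ F = {2, 3, 4, 5, 6, 7, 8}); total cost 3 + 4 = 7.
No covering selection has total cost below 7.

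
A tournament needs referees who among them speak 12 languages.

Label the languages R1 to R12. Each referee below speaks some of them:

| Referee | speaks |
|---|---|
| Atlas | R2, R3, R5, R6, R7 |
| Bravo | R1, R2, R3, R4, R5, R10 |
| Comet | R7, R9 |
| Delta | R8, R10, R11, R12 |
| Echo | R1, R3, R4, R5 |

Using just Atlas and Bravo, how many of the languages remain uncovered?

4

Union of Atlas, Bravo = {R1, R2, R3, R4, R5, R6, R7, R10}.
Not covered: R8, R9, R11, R12 — 4 languages.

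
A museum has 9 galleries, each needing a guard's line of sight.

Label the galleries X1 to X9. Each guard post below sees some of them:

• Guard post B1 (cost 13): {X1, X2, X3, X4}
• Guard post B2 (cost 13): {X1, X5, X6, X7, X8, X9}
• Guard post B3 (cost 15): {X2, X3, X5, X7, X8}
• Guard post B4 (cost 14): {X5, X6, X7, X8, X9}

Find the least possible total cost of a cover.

B1, B2 together cover every gallery (B1 ∪ B2 = {X1, X2, X3, X4, X5, X6, X7, X8, X9}); total cost 13 + 13 = 26.
No covering selection has total cost below 26.

26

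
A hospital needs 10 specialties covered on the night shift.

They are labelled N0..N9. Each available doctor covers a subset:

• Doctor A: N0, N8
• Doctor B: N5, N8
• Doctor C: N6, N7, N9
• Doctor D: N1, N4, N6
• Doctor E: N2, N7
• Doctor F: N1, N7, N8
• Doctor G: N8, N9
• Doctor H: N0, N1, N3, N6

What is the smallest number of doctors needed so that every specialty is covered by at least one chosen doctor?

5

Take {B, C, D, E, H}. Their union is {N0, N1, N2, N3, N4, N5, N6, N7, N8, N9}, which is all 10 specialties.
Only D contains N4, so D is forced; the remaining 7 specialties need at least 4 more doctors (each remaining doctor adds at most 2) — so at least 5 doctors are needed, and 5 is optimal.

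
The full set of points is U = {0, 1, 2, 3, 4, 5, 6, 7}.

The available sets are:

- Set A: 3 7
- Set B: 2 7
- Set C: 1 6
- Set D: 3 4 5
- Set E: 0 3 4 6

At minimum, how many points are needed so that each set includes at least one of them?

3

The 3 points {1, 4, 7} hit every set.
The sets B, C, D are pairwise disjoint, so any hitting set needs a separate point for each — at least 3. Hence 3 is optimal.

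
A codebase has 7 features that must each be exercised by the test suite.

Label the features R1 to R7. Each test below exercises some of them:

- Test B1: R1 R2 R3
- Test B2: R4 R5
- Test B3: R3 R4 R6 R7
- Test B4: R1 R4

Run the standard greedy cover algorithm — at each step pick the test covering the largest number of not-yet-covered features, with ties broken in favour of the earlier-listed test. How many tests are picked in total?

3

Greedy: pick B3 (covers 4 new) → pick B1 (covers 2 new) → pick B2 (covers 1 new). Total picks: 3.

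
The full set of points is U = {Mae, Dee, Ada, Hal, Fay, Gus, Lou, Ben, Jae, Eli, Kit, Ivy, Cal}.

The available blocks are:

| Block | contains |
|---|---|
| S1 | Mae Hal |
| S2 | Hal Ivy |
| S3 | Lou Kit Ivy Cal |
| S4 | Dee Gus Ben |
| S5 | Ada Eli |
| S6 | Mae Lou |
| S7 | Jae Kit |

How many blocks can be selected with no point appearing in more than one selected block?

S2, S4, S5, S6, S7 are pairwise disjoint (S2={Hal,Ivy}; S4={Dee,Gus,Ben}; S5={Ada,Eli}; S6={Mae,Lou}; S7={Jae,Kit}).
Every remaining block overlaps one of these, and no 6 of the listed blocks are pairwise disjoint, so 5 is the maximum.

5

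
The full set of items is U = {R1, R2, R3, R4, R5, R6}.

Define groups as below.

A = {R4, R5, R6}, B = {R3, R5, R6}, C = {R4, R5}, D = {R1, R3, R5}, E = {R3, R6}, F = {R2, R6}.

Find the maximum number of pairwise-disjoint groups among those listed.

2

C, F are pairwise disjoint (C={R4,R5}; F={R2,R6}).
Every remaining group overlaps one of these, and no 3 of the listed groups are pairwise disjoint, so 2 is the maximum.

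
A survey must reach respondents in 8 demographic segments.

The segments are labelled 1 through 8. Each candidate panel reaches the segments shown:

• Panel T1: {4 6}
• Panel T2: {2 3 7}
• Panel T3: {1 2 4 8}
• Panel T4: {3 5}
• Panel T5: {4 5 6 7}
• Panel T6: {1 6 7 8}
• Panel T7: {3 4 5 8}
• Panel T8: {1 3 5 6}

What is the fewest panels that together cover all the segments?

Take {T3, T5, T7}. Their union is {1, 2, 3, 4, 5, 6, 7, 8}, which is all 8 segments.
No 2 of the 8 panels cover everything (all 28 combinations miss at least one segment), so 3 is optimal.

3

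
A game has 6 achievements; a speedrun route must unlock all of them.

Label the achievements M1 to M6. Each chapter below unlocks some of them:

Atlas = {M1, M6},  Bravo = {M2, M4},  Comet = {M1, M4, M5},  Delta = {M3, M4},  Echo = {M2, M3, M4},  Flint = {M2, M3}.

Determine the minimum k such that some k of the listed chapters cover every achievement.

Atlas and Comet and Echo together: Atlas ∪ Comet ∪ Echo = {M1, M2, M3, M4, M5, M6} — every achievement is covered.
Only Comet contains M5, so Comet is forced; the remaining 3 achievements need at least 2 more chapters (each remaining chapter adds at most 2) — so at least 3 chapters are needed, and 3 is optimal.

3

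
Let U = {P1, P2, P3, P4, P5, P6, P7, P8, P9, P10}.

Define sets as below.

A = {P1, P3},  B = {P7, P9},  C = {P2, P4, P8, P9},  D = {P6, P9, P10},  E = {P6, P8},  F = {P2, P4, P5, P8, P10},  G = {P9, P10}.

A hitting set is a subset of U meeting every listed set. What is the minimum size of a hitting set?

H = {P1, P8, P9} meets every set (each contains at least one member of H), and |H| = 3.
The sets A, B, E are pairwise disjoint, so any hitting set needs a separate item for each — at least 3. Hence 3 is optimal.

3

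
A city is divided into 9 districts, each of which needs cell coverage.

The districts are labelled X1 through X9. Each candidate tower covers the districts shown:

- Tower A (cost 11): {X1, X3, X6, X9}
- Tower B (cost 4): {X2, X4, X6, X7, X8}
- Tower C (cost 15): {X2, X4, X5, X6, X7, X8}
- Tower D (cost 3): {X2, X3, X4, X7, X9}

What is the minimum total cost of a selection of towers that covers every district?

A, C together cover every district (A ∪ C = {X1, X2, X3, X4, X5, X6, X7, X8, X9}); total cost 11 + 15 = 26.
The greedy pick D, B, A, C costs 33; no covering selection beats 26.

26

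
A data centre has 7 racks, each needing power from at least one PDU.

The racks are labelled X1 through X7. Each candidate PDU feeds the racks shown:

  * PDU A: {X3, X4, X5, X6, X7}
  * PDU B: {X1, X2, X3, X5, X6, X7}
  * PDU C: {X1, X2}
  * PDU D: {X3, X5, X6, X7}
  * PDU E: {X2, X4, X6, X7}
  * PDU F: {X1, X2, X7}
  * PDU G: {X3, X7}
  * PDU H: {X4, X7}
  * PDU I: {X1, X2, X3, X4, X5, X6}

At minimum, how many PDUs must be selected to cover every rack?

2

A and B together: A ∪ B = {X1, X2, X3, X4, X5, X6, X7} — every rack is covered.
No single PDU has all 7 racks (the largest, B, has 6), so 2 is optimal.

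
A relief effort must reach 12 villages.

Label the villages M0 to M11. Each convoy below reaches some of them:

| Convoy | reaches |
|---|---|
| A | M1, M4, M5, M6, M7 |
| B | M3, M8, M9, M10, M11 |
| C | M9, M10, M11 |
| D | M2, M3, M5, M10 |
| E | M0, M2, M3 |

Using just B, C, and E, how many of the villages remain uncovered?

5

Union of B, C, E = {M0, M2, M3, M8, M9, M10, M11}.
Not covered: M1, M4, M5, M6, M7 — 5 villages.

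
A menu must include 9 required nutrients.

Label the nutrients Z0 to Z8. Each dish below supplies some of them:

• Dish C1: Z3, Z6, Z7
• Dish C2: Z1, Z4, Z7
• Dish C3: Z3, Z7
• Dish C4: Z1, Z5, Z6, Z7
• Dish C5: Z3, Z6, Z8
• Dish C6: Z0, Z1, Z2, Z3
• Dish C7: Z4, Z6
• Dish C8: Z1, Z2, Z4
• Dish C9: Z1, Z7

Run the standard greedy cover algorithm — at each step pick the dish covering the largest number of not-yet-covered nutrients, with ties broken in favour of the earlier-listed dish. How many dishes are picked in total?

4

Greedy: pick C4 (covers 4 new) → pick C6 (covers 3 new) → pick C2 (covers 1 new) → pick C5 (covers 1 new). Total picks: 4.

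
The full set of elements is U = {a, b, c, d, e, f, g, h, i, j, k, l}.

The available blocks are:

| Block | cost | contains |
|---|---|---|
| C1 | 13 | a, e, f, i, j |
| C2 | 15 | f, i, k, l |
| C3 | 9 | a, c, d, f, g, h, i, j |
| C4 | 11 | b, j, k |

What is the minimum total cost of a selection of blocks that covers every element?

C1, C2, C3, C4 together cover every element (C1 ∪ C2 ∪ C3 ∪ C4 = {a, b, c, d, e, f, g, h, i, j, k, l}); total cost 13 + 15 + 9 + 11 = 48.
No covering selection has total cost below 48.

48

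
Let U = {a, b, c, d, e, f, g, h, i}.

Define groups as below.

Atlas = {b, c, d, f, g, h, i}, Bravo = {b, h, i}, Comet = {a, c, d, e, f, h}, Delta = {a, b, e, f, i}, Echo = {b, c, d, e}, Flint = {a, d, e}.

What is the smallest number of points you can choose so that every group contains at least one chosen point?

2

T = {b, e} meets every group (each contains at least one member of T), and |T| = 2.
The groups Bravo, Flint are pairwise disjoint, so any hitting set needs a separate point for each — at least 2. Hence 2 is optimal.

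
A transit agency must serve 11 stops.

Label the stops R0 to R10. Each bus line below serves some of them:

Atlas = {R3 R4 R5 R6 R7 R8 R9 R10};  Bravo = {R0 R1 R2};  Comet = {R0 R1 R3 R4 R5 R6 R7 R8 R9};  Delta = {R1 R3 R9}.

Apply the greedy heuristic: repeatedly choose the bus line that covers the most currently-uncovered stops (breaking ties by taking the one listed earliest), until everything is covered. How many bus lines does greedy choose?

Greedy: pick Comet (covers 9 new) → pick Atlas (covers 1 new) → pick Bravo (covers 1 new). Total picks: 3.
(The true minimum cover uses only 2 bus lines, so greedy is not optimal here.)

3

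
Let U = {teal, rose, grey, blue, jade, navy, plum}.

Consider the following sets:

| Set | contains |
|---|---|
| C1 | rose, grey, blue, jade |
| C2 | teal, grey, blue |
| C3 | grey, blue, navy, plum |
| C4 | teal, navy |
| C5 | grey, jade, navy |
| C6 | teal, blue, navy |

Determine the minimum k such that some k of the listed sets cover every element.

C1, C2, and C3 cover everything between them: the union {teal, rose, grey, blue, jade, navy, plum} is all of U.
Only C1 contains rose, so C1 is forced; the remaining 3 elements need at least 2 more sets (each remaining set adds at most 2) — so at least 3 sets are needed, and 3 is optimal.

3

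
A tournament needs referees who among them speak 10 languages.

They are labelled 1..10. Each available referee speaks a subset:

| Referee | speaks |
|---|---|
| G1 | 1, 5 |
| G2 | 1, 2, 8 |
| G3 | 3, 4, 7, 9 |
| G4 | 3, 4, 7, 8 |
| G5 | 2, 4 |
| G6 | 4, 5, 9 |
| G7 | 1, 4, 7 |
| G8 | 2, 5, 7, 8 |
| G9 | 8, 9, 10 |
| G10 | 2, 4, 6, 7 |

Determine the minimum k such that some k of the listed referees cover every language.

4

Take {G1, G4, G9, G10}. Their union is {1, 2, 3, 4, 5, 6, 7, 8, 9, 10}, which is all 10 languages.
No 3 of the 10 referees cover everything (all 120 combinations miss at least one language), so 4 is optimal.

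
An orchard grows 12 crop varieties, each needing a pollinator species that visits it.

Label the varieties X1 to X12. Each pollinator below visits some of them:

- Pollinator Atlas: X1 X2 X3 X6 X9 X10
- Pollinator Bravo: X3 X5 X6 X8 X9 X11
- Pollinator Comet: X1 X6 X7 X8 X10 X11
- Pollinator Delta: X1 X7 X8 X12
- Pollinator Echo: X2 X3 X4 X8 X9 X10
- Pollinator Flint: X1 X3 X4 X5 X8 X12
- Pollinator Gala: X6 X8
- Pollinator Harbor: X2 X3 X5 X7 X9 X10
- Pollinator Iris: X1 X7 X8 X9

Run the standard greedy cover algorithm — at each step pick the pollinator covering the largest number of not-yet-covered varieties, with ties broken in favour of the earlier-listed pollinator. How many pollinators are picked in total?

3

Greedy: pick Atlas (covers 6 new) → pick Flint (covers 4 new) → pick Comet (covers 2 new). Total picks: 3.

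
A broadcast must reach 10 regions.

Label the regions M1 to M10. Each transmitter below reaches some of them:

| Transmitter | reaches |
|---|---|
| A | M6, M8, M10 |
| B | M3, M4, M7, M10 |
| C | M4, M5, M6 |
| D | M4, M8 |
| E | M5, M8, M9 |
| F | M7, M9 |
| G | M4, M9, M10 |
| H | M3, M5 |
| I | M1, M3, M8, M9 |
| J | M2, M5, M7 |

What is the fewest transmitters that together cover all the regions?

Take {A, D, I, J}. Their union is {M1, M2, M3, M4, M5, M6, M7, M8, M9, M10}, which is all 10 regions.
No 3 of the 10 transmitters cover everything (all 120 combinations miss at least one region), so 4 is optimal.

4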